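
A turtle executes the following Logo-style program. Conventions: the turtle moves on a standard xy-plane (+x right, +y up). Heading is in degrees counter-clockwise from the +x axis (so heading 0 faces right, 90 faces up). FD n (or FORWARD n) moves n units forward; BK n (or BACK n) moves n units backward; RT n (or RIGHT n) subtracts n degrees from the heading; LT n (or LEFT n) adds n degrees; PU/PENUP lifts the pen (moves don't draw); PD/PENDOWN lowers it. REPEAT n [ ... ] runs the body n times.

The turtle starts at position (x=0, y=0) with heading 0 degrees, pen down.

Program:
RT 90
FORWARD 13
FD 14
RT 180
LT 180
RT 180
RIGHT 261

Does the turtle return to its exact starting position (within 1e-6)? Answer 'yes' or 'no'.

Executing turtle program step by step:
Start: pos=(0,0), heading=0, pen down
RT 90: heading 0 -> 270
FD 13: (0,0) -> (0,-13) [heading=270, draw]
FD 14: (0,-13) -> (0,-27) [heading=270, draw]
RT 180: heading 270 -> 90
LT 180: heading 90 -> 270
RT 180: heading 270 -> 90
RT 261: heading 90 -> 189
Final: pos=(0,-27), heading=189, 2 segment(s) drawn

Start position: (0, 0)
Final position: (0, -27)
Distance = 27; >= 1e-6 -> NOT closed

Answer: no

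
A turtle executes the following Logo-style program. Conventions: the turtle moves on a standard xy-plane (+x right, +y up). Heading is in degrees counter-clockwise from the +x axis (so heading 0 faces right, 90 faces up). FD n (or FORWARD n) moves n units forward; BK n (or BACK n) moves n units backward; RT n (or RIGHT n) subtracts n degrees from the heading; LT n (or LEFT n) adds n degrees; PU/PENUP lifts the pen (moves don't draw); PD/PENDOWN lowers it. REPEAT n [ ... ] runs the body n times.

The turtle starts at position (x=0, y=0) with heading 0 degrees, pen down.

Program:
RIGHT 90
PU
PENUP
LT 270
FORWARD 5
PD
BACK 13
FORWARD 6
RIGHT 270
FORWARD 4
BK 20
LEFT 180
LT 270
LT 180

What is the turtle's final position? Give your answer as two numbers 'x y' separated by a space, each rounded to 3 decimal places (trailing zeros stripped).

Executing turtle program step by step:
Start: pos=(0,0), heading=0, pen down
RT 90: heading 0 -> 270
PU: pen up
PU: pen up
LT 270: heading 270 -> 180
FD 5: (0,0) -> (-5,0) [heading=180, move]
PD: pen down
BK 13: (-5,0) -> (8,0) [heading=180, draw]
FD 6: (8,0) -> (2,0) [heading=180, draw]
RT 270: heading 180 -> 270
FD 4: (2,0) -> (2,-4) [heading=270, draw]
BK 20: (2,-4) -> (2,16) [heading=270, draw]
LT 180: heading 270 -> 90
LT 270: heading 90 -> 0
LT 180: heading 0 -> 180
Final: pos=(2,16), heading=180, 4 segment(s) drawn

Answer: 2 16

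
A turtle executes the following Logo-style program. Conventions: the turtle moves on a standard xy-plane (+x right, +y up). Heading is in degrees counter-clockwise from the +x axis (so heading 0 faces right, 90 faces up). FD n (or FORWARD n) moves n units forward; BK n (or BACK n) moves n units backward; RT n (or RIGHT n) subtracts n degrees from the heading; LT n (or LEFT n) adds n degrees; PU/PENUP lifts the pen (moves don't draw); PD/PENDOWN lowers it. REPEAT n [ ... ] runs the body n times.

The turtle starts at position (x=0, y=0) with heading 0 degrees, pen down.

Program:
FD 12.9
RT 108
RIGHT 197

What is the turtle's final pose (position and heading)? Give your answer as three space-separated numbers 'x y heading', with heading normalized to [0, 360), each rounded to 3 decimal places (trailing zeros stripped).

Executing turtle program step by step:
Start: pos=(0,0), heading=0, pen down
FD 12.9: (0,0) -> (12.9,0) [heading=0, draw]
RT 108: heading 0 -> 252
RT 197: heading 252 -> 55
Final: pos=(12.9,0), heading=55, 1 segment(s) drawn

Answer: 12.9 0 55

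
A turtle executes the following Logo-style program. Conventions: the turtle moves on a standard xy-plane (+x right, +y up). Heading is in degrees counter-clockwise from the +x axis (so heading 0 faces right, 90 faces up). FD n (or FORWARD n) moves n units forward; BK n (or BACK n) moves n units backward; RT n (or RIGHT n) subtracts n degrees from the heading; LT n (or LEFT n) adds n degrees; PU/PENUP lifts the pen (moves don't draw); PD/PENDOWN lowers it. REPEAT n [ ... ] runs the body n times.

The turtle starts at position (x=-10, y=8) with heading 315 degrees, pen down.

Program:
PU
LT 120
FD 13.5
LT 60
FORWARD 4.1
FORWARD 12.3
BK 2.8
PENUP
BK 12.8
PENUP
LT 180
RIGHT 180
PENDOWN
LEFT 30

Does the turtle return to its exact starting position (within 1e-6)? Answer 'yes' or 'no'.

Answer: no

Derivation:
Executing turtle program step by step:
Start: pos=(-10,8), heading=315, pen down
PU: pen up
LT 120: heading 315 -> 75
FD 13.5: (-10,8) -> (-6.506,21.04) [heading=75, move]
LT 60: heading 75 -> 135
FD 4.1: (-6.506,21.04) -> (-9.405,23.939) [heading=135, move]
FD 12.3: (-9.405,23.939) -> (-18.102,32.637) [heading=135, move]
BK 2.8: (-18.102,32.637) -> (-16.123,30.657) [heading=135, move]
PU: pen up
BK 12.8: (-16.123,30.657) -> (-7.072,21.606) [heading=135, move]
PU: pen up
LT 180: heading 135 -> 315
RT 180: heading 315 -> 135
PD: pen down
LT 30: heading 135 -> 165
Final: pos=(-7.072,21.606), heading=165, 0 segment(s) drawn

Start position: (-10, 8)
Final position: (-7.072, 21.606)
Distance = 13.917; >= 1e-6 -> NOT closed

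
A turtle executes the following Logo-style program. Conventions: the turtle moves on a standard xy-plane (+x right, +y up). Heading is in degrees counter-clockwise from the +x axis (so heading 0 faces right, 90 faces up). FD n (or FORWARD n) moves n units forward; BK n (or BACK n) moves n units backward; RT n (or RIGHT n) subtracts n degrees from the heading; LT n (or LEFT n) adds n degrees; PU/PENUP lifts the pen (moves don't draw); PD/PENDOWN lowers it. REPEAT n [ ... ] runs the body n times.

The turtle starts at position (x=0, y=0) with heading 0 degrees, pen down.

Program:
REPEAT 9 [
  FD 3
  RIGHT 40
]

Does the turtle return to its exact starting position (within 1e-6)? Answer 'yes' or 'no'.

Answer: yes

Derivation:
Executing turtle program step by step:
Start: pos=(0,0), heading=0, pen down
REPEAT 9 [
  -- iteration 1/9 --
  FD 3: (0,0) -> (3,0) [heading=0, draw]
  RT 40: heading 0 -> 320
  -- iteration 2/9 --
  FD 3: (3,0) -> (5.298,-1.928) [heading=320, draw]
  RT 40: heading 320 -> 280
  -- iteration 3/9 --
  FD 3: (5.298,-1.928) -> (5.819,-4.883) [heading=280, draw]
  RT 40: heading 280 -> 240
  -- iteration 4/9 --
  FD 3: (5.819,-4.883) -> (4.319,-7.481) [heading=240, draw]
  RT 40: heading 240 -> 200
  -- iteration 5/9 --
  FD 3: (4.319,-7.481) -> (1.5,-8.507) [heading=200, draw]
  RT 40: heading 200 -> 160
  -- iteration 6/9 --
  FD 3: (1.5,-8.507) -> (-1.319,-7.481) [heading=160, draw]
  RT 40: heading 160 -> 120
  -- iteration 7/9 --
  FD 3: (-1.319,-7.481) -> (-2.819,-4.883) [heading=120, draw]
  RT 40: heading 120 -> 80
  -- iteration 8/9 --
  FD 3: (-2.819,-4.883) -> (-2.298,-1.928) [heading=80, draw]
  RT 40: heading 80 -> 40
  -- iteration 9/9 --
  FD 3: (-2.298,-1.928) -> (0,0) [heading=40, draw]
  RT 40: heading 40 -> 0
]
Final: pos=(0,0), heading=0, 9 segment(s) drawn

Start position: (0, 0)
Final position: (0, 0)
Distance = 0; < 1e-6 -> CLOSED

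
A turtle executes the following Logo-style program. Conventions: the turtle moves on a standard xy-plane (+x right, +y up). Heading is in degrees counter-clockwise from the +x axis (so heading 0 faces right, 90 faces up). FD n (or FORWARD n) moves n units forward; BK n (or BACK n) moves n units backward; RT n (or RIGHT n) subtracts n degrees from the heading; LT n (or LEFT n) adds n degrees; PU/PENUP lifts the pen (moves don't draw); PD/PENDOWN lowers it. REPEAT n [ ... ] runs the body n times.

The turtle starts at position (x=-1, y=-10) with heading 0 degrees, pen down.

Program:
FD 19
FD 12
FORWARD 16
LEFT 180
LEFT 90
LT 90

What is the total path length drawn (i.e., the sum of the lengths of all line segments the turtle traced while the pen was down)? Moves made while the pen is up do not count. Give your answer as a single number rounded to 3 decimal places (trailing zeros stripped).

Answer: 47

Derivation:
Executing turtle program step by step:
Start: pos=(-1,-10), heading=0, pen down
FD 19: (-1,-10) -> (18,-10) [heading=0, draw]
FD 12: (18,-10) -> (30,-10) [heading=0, draw]
FD 16: (30,-10) -> (46,-10) [heading=0, draw]
LT 180: heading 0 -> 180
LT 90: heading 180 -> 270
LT 90: heading 270 -> 0
Final: pos=(46,-10), heading=0, 3 segment(s) drawn

Segment lengths:
  seg 1: (-1,-10) -> (18,-10), length = 19
  seg 2: (18,-10) -> (30,-10), length = 12
  seg 3: (30,-10) -> (46,-10), length = 16
Total = 47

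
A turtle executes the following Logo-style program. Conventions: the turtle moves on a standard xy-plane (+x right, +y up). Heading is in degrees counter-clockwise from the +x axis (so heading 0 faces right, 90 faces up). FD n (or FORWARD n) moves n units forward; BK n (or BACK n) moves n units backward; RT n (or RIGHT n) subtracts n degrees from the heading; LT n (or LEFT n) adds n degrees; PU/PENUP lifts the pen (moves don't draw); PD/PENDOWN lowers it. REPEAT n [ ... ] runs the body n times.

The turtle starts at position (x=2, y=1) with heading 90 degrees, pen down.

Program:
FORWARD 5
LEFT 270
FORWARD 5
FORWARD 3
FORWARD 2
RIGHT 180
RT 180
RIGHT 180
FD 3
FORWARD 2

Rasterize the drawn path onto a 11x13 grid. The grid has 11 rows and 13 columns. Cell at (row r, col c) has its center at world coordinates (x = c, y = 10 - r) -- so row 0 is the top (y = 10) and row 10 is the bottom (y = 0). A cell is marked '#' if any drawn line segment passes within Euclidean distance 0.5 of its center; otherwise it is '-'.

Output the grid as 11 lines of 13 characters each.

Answer: -------------
-------------
-------------
-------------
--###########
--#----------
--#----------
--#----------
--#----------
--#----------
-------------

Derivation:
Segment 0: (2,1) -> (2,6)
Segment 1: (2,6) -> (7,6)
Segment 2: (7,6) -> (10,6)
Segment 3: (10,6) -> (12,6)
Segment 4: (12,6) -> (9,6)
Segment 5: (9,6) -> (7,6)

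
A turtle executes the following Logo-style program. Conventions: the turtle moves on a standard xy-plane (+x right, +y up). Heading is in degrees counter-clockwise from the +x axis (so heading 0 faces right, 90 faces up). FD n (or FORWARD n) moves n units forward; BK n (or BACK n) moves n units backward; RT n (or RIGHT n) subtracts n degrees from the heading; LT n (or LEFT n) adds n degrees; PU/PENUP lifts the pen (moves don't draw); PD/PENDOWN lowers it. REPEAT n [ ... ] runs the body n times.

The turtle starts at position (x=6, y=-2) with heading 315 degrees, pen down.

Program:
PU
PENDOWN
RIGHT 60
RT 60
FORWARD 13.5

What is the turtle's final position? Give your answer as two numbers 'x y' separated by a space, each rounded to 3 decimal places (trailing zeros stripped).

Answer: -7.04 -5.494

Derivation:
Executing turtle program step by step:
Start: pos=(6,-2), heading=315, pen down
PU: pen up
PD: pen down
RT 60: heading 315 -> 255
RT 60: heading 255 -> 195
FD 13.5: (6,-2) -> (-7.04,-5.494) [heading=195, draw]
Final: pos=(-7.04,-5.494), heading=195, 1 segment(s) drawn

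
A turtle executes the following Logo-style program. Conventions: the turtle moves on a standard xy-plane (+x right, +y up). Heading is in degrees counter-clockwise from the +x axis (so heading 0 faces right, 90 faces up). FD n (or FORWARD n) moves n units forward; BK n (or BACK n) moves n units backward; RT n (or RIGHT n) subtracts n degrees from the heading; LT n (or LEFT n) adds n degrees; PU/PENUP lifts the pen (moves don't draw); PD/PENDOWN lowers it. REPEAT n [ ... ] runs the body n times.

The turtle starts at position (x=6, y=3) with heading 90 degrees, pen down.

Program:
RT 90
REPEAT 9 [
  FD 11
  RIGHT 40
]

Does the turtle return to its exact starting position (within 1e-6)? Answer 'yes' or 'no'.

Answer: yes

Derivation:
Executing turtle program step by step:
Start: pos=(6,3), heading=90, pen down
RT 90: heading 90 -> 0
REPEAT 9 [
  -- iteration 1/9 --
  FD 11: (6,3) -> (17,3) [heading=0, draw]
  RT 40: heading 0 -> 320
  -- iteration 2/9 --
  FD 11: (17,3) -> (25.426,-4.071) [heading=320, draw]
  RT 40: heading 320 -> 280
  -- iteration 3/9 --
  FD 11: (25.426,-4.071) -> (27.337,-14.904) [heading=280, draw]
  RT 40: heading 280 -> 240
  -- iteration 4/9 --
  FD 11: (27.337,-14.904) -> (21.837,-24.43) [heading=240, draw]
  RT 40: heading 240 -> 200
  -- iteration 5/9 --
  FD 11: (21.837,-24.43) -> (11.5,-28.192) [heading=200, draw]
  RT 40: heading 200 -> 160
  -- iteration 6/9 --
  FD 11: (11.5,-28.192) -> (1.163,-24.43) [heading=160, draw]
  RT 40: heading 160 -> 120
  -- iteration 7/9 --
  FD 11: (1.163,-24.43) -> (-4.337,-14.904) [heading=120, draw]
  RT 40: heading 120 -> 80
  -- iteration 8/9 --
  FD 11: (-4.337,-14.904) -> (-2.426,-4.071) [heading=80, draw]
  RT 40: heading 80 -> 40
  -- iteration 9/9 --
  FD 11: (-2.426,-4.071) -> (6,3) [heading=40, draw]
  RT 40: heading 40 -> 0
]
Final: pos=(6,3), heading=0, 9 segment(s) drawn

Start position: (6, 3)
Final position: (6, 3)
Distance = 0; < 1e-6 -> CLOSED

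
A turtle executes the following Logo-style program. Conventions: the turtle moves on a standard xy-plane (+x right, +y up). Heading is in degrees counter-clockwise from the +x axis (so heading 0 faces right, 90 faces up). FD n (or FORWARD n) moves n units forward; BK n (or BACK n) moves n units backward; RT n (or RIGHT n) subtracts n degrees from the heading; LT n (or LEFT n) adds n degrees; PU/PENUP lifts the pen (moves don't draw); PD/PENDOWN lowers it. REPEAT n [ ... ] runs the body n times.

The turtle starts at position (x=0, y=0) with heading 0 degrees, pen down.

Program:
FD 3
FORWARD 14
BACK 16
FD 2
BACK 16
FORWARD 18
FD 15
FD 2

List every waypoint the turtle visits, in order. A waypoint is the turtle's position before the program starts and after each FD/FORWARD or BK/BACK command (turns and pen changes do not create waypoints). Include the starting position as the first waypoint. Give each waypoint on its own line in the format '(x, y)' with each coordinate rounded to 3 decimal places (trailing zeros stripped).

Answer: (0, 0)
(3, 0)
(17, 0)
(1, 0)
(3, 0)
(-13, 0)
(5, 0)
(20, 0)
(22, 0)

Derivation:
Executing turtle program step by step:
Start: pos=(0,0), heading=0, pen down
FD 3: (0,0) -> (3,0) [heading=0, draw]
FD 14: (3,0) -> (17,0) [heading=0, draw]
BK 16: (17,0) -> (1,0) [heading=0, draw]
FD 2: (1,0) -> (3,0) [heading=0, draw]
BK 16: (3,0) -> (-13,0) [heading=0, draw]
FD 18: (-13,0) -> (5,0) [heading=0, draw]
FD 15: (5,0) -> (20,0) [heading=0, draw]
FD 2: (20,0) -> (22,0) [heading=0, draw]
Final: pos=(22,0), heading=0, 8 segment(s) drawn
Waypoints (9 total):
(0, 0)
(3, 0)
(17, 0)
(1, 0)
(3, 0)
(-13, 0)
(5, 0)
(20, 0)
(22, 0)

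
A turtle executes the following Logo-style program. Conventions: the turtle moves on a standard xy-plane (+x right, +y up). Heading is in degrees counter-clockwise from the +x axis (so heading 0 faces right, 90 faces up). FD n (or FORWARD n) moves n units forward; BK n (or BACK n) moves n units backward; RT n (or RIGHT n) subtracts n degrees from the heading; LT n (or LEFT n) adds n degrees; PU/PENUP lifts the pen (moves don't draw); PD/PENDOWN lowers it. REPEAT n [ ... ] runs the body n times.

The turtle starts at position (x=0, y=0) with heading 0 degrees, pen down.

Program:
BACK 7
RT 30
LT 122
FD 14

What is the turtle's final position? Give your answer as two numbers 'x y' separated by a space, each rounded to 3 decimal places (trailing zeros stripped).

Executing turtle program step by step:
Start: pos=(0,0), heading=0, pen down
BK 7: (0,0) -> (-7,0) [heading=0, draw]
RT 30: heading 0 -> 330
LT 122: heading 330 -> 92
FD 14: (-7,0) -> (-7.489,13.991) [heading=92, draw]
Final: pos=(-7.489,13.991), heading=92, 2 segment(s) drawn

Answer: -7.489 13.991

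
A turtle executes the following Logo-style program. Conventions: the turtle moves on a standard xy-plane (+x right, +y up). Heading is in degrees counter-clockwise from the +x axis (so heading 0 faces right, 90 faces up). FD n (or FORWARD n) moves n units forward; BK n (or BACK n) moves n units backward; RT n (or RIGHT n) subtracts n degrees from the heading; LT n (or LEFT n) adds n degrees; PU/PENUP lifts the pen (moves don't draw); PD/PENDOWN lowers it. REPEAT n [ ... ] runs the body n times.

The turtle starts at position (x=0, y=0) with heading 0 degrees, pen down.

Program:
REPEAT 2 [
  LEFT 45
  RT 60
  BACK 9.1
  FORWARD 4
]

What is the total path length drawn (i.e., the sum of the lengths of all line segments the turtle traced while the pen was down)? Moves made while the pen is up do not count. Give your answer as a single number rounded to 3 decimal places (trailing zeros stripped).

Answer: 26.2

Derivation:
Executing turtle program step by step:
Start: pos=(0,0), heading=0, pen down
REPEAT 2 [
  -- iteration 1/2 --
  LT 45: heading 0 -> 45
  RT 60: heading 45 -> 345
  BK 9.1: (0,0) -> (-8.79,2.355) [heading=345, draw]
  FD 4: (-8.79,2.355) -> (-4.926,1.32) [heading=345, draw]
  -- iteration 2/2 --
  LT 45: heading 345 -> 30
  RT 60: heading 30 -> 330
  BK 9.1: (-4.926,1.32) -> (-12.807,5.87) [heading=330, draw]
  FD 4: (-12.807,5.87) -> (-9.343,3.87) [heading=330, draw]
]
Final: pos=(-9.343,3.87), heading=330, 4 segment(s) drawn

Segment lengths:
  seg 1: (0,0) -> (-8.79,2.355), length = 9.1
  seg 2: (-8.79,2.355) -> (-4.926,1.32), length = 4
  seg 3: (-4.926,1.32) -> (-12.807,5.87), length = 9.1
  seg 4: (-12.807,5.87) -> (-9.343,3.87), length = 4
Total = 26.2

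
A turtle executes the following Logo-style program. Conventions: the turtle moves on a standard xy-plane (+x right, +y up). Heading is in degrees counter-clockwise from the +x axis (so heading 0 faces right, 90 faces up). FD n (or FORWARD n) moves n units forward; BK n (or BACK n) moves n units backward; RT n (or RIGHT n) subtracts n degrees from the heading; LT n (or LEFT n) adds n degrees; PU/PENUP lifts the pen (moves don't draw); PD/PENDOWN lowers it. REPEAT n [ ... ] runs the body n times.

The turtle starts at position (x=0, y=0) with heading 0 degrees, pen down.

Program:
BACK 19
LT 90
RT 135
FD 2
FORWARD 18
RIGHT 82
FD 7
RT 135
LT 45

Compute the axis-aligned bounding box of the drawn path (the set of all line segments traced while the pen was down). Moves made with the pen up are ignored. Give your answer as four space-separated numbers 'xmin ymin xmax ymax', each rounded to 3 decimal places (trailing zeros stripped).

Answer: -19 -19.733 0 0

Derivation:
Executing turtle program step by step:
Start: pos=(0,0), heading=0, pen down
BK 19: (0,0) -> (-19,0) [heading=0, draw]
LT 90: heading 0 -> 90
RT 135: heading 90 -> 315
FD 2: (-19,0) -> (-17.586,-1.414) [heading=315, draw]
FD 18: (-17.586,-1.414) -> (-4.858,-14.142) [heading=315, draw]
RT 82: heading 315 -> 233
FD 7: (-4.858,-14.142) -> (-9.071,-19.733) [heading=233, draw]
RT 135: heading 233 -> 98
LT 45: heading 98 -> 143
Final: pos=(-9.071,-19.733), heading=143, 4 segment(s) drawn

Segment endpoints: x in {-19, -17.586, -9.071, -4.858, 0}, y in {-19.733, -14.142, -1.414, 0}
xmin=-19, ymin=-19.733, xmax=0, ymax=0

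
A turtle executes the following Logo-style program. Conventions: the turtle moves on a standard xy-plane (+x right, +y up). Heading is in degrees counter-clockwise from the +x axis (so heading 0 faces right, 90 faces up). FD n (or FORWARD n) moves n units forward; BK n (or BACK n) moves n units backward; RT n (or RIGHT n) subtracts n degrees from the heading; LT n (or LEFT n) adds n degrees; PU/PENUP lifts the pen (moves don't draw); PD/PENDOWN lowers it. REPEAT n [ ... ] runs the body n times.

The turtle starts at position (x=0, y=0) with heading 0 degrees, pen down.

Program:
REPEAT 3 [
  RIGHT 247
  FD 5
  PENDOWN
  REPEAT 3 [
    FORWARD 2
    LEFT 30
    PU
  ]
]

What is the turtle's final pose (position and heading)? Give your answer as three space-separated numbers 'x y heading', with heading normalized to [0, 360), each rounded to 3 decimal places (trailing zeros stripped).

Executing turtle program step by step:
Start: pos=(0,0), heading=0, pen down
REPEAT 3 [
  -- iteration 1/3 --
  RT 247: heading 0 -> 113
  FD 5: (0,0) -> (-1.954,4.603) [heading=113, draw]
  PD: pen down
  REPEAT 3 [
    -- iteration 1/3 --
    FD 2: (-1.954,4.603) -> (-2.735,6.444) [heading=113, draw]
    LT 30: heading 113 -> 143
    PU: pen up
    -- iteration 2/3 --
    FD 2: (-2.735,6.444) -> (-4.332,7.647) [heading=143, move]
    LT 30: heading 143 -> 173
    PU: pen up
    -- iteration 3/3 --
    FD 2: (-4.332,7.647) -> (-6.317,7.891) [heading=173, move]
    LT 30: heading 173 -> 203
    PU: pen up
  ]
  -- iteration 2/3 --
  RT 247: heading 203 -> 316
  FD 5: (-6.317,7.891) -> (-2.721,4.418) [heading=316, move]
  PD: pen down
  REPEAT 3 [
    -- iteration 1/3 --
    FD 2: (-2.721,4.418) -> (-1.282,3.028) [heading=316, draw]
    LT 30: heading 316 -> 346
    PU: pen up
    -- iteration 2/3 --
    FD 2: (-1.282,3.028) -> (0.658,2.544) [heading=346, move]
    LT 30: heading 346 -> 16
    PU: pen up
    -- iteration 3/3 --
    FD 2: (0.658,2.544) -> (2.581,3.096) [heading=16, move]
    LT 30: heading 16 -> 46
    PU: pen up
  ]
  -- iteration 3/3 --
  RT 247: heading 46 -> 159
  FD 5: (2.581,3.096) -> (-2.087,4.888) [heading=159, move]
  PD: pen down
  REPEAT 3 [
    -- iteration 1/3 --
    FD 2: (-2.087,4.888) -> (-3.954,5.604) [heading=159, draw]
    LT 30: heading 159 -> 189
    PU: pen up
    -- iteration 2/3 --
    FD 2: (-3.954,5.604) -> (-5.929,5.291) [heading=189, move]
    LT 30: heading 189 -> 219
    PU: pen up
    -- iteration 3/3 --
    FD 2: (-5.929,5.291) -> (-7.484,4.033) [heading=219, move]
    LT 30: heading 219 -> 249
    PU: pen up
  ]
]
Final: pos=(-7.484,4.033), heading=249, 4 segment(s) drawn

Answer: -7.484 4.033 249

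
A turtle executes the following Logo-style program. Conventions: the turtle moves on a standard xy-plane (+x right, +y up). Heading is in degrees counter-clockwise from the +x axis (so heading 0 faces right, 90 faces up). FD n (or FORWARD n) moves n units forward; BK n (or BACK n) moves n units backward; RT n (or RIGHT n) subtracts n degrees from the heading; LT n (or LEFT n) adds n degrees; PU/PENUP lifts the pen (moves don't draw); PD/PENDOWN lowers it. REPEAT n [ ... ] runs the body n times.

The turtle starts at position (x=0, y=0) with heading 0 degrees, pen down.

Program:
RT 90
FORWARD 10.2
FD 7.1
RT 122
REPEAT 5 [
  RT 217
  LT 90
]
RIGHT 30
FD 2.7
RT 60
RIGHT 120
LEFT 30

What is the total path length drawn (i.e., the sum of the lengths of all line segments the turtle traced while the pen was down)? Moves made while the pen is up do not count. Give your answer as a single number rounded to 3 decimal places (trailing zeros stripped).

Answer: 20

Derivation:
Executing turtle program step by step:
Start: pos=(0,0), heading=0, pen down
RT 90: heading 0 -> 270
FD 10.2: (0,0) -> (0,-10.2) [heading=270, draw]
FD 7.1: (0,-10.2) -> (0,-17.3) [heading=270, draw]
RT 122: heading 270 -> 148
REPEAT 5 [
  -- iteration 1/5 --
  RT 217: heading 148 -> 291
  LT 90: heading 291 -> 21
  -- iteration 2/5 --
  RT 217: heading 21 -> 164
  LT 90: heading 164 -> 254
  -- iteration 3/5 --
  RT 217: heading 254 -> 37
  LT 90: heading 37 -> 127
  -- iteration 4/5 --
  RT 217: heading 127 -> 270
  LT 90: heading 270 -> 0
  -- iteration 5/5 --
  RT 217: heading 0 -> 143
  LT 90: heading 143 -> 233
]
RT 30: heading 233 -> 203
FD 2.7: (0,-17.3) -> (-2.485,-18.355) [heading=203, draw]
RT 60: heading 203 -> 143
RT 120: heading 143 -> 23
LT 30: heading 23 -> 53
Final: pos=(-2.485,-18.355), heading=53, 3 segment(s) drawn

Segment lengths:
  seg 1: (0,0) -> (0,-10.2), length = 10.2
  seg 2: (0,-10.2) -> (0,-17.3), length = 7.1
  seg 3: (0,-17.3) -> (-2.485,-18.355), length = 2.7
Total = 20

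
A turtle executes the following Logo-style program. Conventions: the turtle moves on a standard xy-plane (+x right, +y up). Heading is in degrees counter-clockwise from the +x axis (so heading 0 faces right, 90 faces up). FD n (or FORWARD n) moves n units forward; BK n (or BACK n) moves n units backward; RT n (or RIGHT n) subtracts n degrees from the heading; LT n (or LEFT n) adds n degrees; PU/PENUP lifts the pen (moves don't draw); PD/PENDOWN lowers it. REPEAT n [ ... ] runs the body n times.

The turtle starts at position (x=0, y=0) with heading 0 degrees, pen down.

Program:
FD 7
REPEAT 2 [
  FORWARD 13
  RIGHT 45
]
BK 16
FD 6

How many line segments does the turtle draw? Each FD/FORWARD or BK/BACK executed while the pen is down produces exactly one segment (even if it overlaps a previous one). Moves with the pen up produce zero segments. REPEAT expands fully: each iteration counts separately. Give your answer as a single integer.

Executing turtle program step by step:
Start: pos=(0,0), heading=0, pen down
FD 7: (0,0) -> (7,0) [heading=0, draw]
REPEAT 2 [
  -- iteration 1/2 --
  FD 13: (7,0) -> (20,0) [heading=0, draw]
  RT 45: heading 0 -> 315
  -- iteration 2/2 --
  FD 13: (20,0) -> (29.192,-9.192) [heading=315, draw]
  RT 45: heading 315 -> 270
]
BK 16: (29.192,-9.192) -> (29.192,6.808) [heading=270, draw]
FD 6: (29.192,6.808) -> (29.192,0.808) [heading=270, draw]
Final: pos=(29.192,0.808), heading=270, 5 segment(s) drawn
Segments drawn: 5

Answer: 5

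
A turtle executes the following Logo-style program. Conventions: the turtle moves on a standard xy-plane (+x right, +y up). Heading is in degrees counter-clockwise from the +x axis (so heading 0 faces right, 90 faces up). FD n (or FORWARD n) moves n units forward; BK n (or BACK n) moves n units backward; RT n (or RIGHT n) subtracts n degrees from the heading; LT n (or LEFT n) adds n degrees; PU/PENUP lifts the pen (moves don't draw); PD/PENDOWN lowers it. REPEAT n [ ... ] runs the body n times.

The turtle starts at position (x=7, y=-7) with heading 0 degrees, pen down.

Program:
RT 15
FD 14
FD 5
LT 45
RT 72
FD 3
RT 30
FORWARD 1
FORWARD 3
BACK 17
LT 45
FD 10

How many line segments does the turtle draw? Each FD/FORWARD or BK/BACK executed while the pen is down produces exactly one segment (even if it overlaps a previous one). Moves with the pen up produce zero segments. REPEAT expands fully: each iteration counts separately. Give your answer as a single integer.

Executing turtle program step by step:
Start: pos=(7,-7), heading=0, pen down
RT 15: heading 0 -> 345
FD 14: (7,-7) -> (20.523,-10.623) [heading=345, draw]
FD 5: (20.523,-10.623) -> (25.353,-11.918) [heading=345, draw]
LT 45: heading 345 -> 30
RT 72: heading 30 -> 318
FD 3: (25.353,-11.918) -> (27.582,-13.925) [heading=318, draw]
RT 30: heading 318 -> 288
FD 1: (27.582,-13.925) -> (27.891,-14.876) [heading=288, draw]
FD 3: (27.891,-14.876) -> (28.818,-17.729) [heading=288, draw]
BK 17: (28.818,-17.729) -> (23.565,-1.561) [heading=288, draw]
LT 45: heading 288 -> 333
FD 10: (23.565,-1.561) -> (32.475,-6.101) [heading=333, draw]
Final: pos=(32.475,-6.101), heading=333, 7 segment(s) drawn
Segments drawn: 7

Answer: 7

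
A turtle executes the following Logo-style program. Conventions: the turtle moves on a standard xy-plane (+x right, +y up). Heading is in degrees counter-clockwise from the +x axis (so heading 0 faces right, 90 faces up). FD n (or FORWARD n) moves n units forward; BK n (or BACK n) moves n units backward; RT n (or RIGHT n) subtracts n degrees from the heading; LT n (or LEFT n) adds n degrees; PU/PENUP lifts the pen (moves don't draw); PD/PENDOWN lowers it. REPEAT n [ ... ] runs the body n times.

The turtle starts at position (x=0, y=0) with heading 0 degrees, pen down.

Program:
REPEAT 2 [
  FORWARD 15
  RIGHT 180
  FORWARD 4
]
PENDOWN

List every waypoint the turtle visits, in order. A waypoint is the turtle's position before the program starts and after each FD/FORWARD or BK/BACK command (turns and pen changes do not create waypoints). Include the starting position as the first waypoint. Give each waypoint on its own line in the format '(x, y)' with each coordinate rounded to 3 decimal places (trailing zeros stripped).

Answer: (0, 0)
(15, 0)
(11, 0)
(-4, 0)
(0, 0)

Derivation:
Executing turtle program step by step:
Start: pos=(0,0), heading=0, pen down
REPEAT 2 [
  -- iteration 1/2 --
  FD 15: (0,0) -> (15,0) [heading=0, draw]
  RT 180: heading 0 -> 180
  FD 4: (15,0) -> (11,0) [heading=180, draw]
  -- iteration 2/2 --
  FD 15: (11,0) -> (-4,0) [heading=180, draw]
  RT 180: heading 180 -> 0
  FD 4: (-4,0) -> (0,0) [heading=0, draw]
]
PD: pen down
Final: pos=(0,0), heading=0, 4 segment(s) drawn
Waypoints (5 total):
(0, 0)
(15, 0)
(11, 0)
(-4, 0)
(0, 0)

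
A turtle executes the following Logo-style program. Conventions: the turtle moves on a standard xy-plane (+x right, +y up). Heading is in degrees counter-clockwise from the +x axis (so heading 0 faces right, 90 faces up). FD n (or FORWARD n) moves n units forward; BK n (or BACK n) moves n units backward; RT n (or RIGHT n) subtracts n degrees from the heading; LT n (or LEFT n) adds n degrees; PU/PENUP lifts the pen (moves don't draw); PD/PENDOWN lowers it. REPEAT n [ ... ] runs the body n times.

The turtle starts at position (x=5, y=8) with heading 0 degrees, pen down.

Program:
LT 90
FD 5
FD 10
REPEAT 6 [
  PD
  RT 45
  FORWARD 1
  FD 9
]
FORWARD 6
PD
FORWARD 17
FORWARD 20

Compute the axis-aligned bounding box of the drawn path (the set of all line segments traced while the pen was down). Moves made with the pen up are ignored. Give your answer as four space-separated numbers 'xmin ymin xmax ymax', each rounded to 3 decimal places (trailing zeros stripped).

Answer: -30.929 5.929 29.142 30.071

Derivation:
Executing turtle program step by step:
Start: pos=(5,8), heading=0, pen down
LT 90: heading 0 -> 90
FD 5: (5,8) -> (5,13) [heading=90, draw]
FD 10: (5,13) -> (5,23) [heading=90, draw]
REPEAT 6 [
  -- iteration 1/6 --
  PD: pen down
  RT 45: heading 90 -> 45
  FD 1: (5,23) -> (5.707,23.707) [heading=45, draw]
  FD 9: (5.707,23.707) -> (12.071,30.071) [heading=45, draw]
  -- iteration 2/6 --
  PD: pen down
  RT 45: heading 45 -> 0
  FD 1: (12.071,30.071) -> (13.071,30.071) [heading=0, draw]
  FD 9: (13.071,30.071) -> (22.071,30.071) [heading=0, draw]
  -- iteration 3/6 --
  PD: pen down
  RT 45: heading 0 -> 315
  FD 1: (22.071,30.071) -> (22.778,29.364) [heading=315, draw]
  FD 9: (22.778,29.364) -> (29.142,23) [heading=315, draw]
  -- iteration 4/6 --
  PD: pen down
  RT 45: heading 315 -> 270
  FD 1: (29.142,23) -> (29.142,22) [heading=270, draw]
  FD 9: (29.142,22) -> (29.142,13) [heading=270, draw]
  -- iteration 5/6 --
  PD: pen down
  RT 45: heading 270 -> 225
  FD 1: (29.142,13) -> (28.435,12.293) [heading=225, draw]
  FD 9: (28.435,12.293) -> (22.071,5.929) [heading=225, draw]
  -- iteration 6/6 --
  PD: pen down
  RT 45: heading 225 -> 180
  FD 1: (22.071,5.929) -> (21.071,5.929) [heading=180, draw]
  FD 9: (21.071,5.929) -> (12.071,5.929) [heading=180, draw]
]
FD 6: (12.071,5.929) -> (6.071,5.929) [heading=180, draw]
PD: pen down
FD 17: (6.071,5.929) -> (-10.929,5.929) [heading=180, draw]
FD 20: (-10.929,5.929) -> (-30.929,5.929) [heading=180, draw]
Final: pos=(-30.929,5.929), heading=180, 17 segment(s) drawn

Segment endpoints: x in {-30.929, -10.929, 5, 5, 5.707, 6.071, 12.071, 12.071, 13.071, 21.071, 22.071, 22.778, 28.435, 29.142}, y in {5.929, 5.929, 5.929, 5.929, 5.929, 8, 12.293, 13, 22, 23, 23.707, 29.364, 30.071}
xmin=-30.929, ymin=5.929, xmax=29.142, ymax=30.071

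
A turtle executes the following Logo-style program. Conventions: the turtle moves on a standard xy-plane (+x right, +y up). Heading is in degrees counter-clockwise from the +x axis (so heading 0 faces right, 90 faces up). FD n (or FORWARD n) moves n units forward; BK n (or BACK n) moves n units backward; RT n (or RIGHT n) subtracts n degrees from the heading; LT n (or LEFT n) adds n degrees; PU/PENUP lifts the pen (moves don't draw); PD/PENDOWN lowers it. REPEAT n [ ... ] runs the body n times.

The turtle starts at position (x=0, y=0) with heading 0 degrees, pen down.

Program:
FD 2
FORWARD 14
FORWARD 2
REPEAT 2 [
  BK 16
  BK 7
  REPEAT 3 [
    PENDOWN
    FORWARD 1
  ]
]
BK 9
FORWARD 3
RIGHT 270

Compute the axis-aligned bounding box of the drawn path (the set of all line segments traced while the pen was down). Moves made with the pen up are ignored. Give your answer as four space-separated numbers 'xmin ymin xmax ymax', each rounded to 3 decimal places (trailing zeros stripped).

Answer: -31 0 18 0

Derivation:
Executing turtle program step by step:
Start: pos=(0,0), heading=0, pen down
FD 2: (0,0) -> (2,0) [heading=0, draw]
FD 14: (2,0) -> (16,0) [heading=0, draw]
FD 2: (16,0) -> (18,0) [heading=0, draw]
REPEAT 2 [
  -- iteration 1/2 --
  BK 16: (18,0) -> (2,0) [heading=0, draw]
  BK 7: (2,0) -> (-5,0) [heading=0, draw]
  REPEAT 3 [
    -- iteration 1/3 --
    PD: pen down
    FD 1: (-5,0) -> (-4,0) [heading=0, draw]
    -- iteration 2/3 --
    PD: pen down
    FD 1: (-4,0) -> (-3,0) [heading=0, draw]
    -- iteration 3/3 --
    PD: pen down
    FD 1: (-3,0) -> (-2,0) [heading=0, draw]
  ]
  -- iteration 2/2 --
  BK 16: (-2,0) -> (-18,0) [heading=0, draw]
  BK 7: (-18,0) -> (-25,0) [heading=0, draw]
  REPEAT 3 [
    -- iteration 1/3 --
    PD: pen down
    FD 1: (-25,0) -> (-24,0) [heading=0, draw]
    -- iteration 2/3 --
    PD: pen down
    FD 1: (-24,0) -> (-23,0) [heading=0, draw]
    -- iteration 3/3 --
    PD: pen down
    FD 1: (-23,0) -> (-22,0) [heading=0, draw]
  ]
]
BK 9: (-22,0) -> (-31,0) [heading=0, draw]
FD 3: (-31,0) -> (-28,0) [heading=0, draw]
RT 270: heading 0 -> 90
Final: pos=(-28,0), heading=90, 15 segment(s) drawn

Segment endpoints: x in {-31, -28, -25, -24, -23, -22, -18, -5, -4, -3, -2, 0, 2, 16, 18}, y in {0}
xmin=-31, ymin=0, xmax=18, ymax=0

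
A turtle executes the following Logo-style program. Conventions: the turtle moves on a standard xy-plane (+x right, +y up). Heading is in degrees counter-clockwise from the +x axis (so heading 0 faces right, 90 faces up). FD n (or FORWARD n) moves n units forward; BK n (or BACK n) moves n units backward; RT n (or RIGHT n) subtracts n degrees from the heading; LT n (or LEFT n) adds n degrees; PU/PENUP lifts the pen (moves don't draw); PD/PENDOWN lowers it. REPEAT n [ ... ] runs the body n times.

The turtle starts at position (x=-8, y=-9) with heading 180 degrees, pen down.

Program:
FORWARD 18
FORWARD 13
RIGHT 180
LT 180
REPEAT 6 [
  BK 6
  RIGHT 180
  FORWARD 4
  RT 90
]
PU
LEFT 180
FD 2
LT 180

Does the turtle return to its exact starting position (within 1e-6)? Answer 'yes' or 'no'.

Answer: no

Derivation:
Executing turtle program step by step:
Start: pos=(-8,-9), heading=180, pen down
FD 18: (-8,-9) -> (-26,-9) [heading=180, draw]
FD 13: (-26,-9) -> (-39,-9) [heading=180, draw]
RT 180: heading 180 -> 0
LT 180: heading 0 -> 180
REPEAT 6 [
  -- iteration 1/6 --
  BK 6: (-39,-9) -> (-33,-9) [heading=180, draw]
  RT 180: heading 180 -> 0
  FD 4: (-33,-9) -> (-29,-9) [heading=0, draw]
  RT 90: heading 0 -> 270
  -- iteration 2/6 --
  BK 6: (-29,-9) -> (-29,-3) [heading=270, draw]
  RT 180: heading 270 -> 90
  FD 4: (-29,-3) -> (-29,1) [heading=90, draw]
  RT 90: heading 90 -> 0
  -- iteration 3/6 --
  BK 6: (-29,1) -> (-35,1) [heading=0, draw]
  RT 180: heading 0 -> 180
  FD 4: (-35,1) -> (-39,1) [heading=180, draw]
  RT 90: heading 180 -> 90
  -- iteration 4/6 --
  BK 6: (-39,1) -> (-39,-5) [heading=90, draw]
  RT 180: heading 90 -> 270
  FD 4: (-39,-5) -> (-39,-9) [heading=270, draw]
  RT 90: heading 270 -> 180
  -- iteration 5/6 --
  BK 6: (-39,-9) -> (-33,-9) [heading=180, draw]
  RT 180: heading 180 -> 0
  FD 4: (-33,-9) -> (-29,-9) [heading=0, draw]
  RT 90: heading 0 -> 270
  -- iteration 6/6 --
  BK 6: (-29,-9) -> (-29,-3) [heading=270, draw]
  RT 180: heading 270 -> 90
  FD 4: (-29,-3) -> (-29,1) [heading=90, draw]
  RT 90: heading 90 -> 0
]
PU: pen up
LT 180: heading 0 -> 180
FD 2: (-29,1) -> (-31,1) [heading=180, move]
LT 180: heading 180 -> 0
Final: pos=(-31,1), heading=0, 14 segment(s) drawn

Start position: (-8, -9)
Final position: (-31, 1)
Distance = 25.08; >= 1e-6 -> NOT closed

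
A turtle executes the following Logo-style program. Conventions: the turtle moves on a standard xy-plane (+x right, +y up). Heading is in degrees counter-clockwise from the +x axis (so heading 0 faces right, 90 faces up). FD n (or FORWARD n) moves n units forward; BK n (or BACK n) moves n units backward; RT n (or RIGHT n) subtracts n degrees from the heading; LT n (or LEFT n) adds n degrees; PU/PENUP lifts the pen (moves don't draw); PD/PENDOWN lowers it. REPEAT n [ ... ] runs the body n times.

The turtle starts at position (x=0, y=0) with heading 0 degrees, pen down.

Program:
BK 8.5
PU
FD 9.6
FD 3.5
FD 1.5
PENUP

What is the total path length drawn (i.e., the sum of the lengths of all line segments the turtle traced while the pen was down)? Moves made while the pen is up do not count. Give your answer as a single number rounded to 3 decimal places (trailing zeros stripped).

Answer: 8.5

Derivation:
Executing turtle program step by step:
Start: pos=(0,0), heading=0, pen down
BK 8.5: (0,0) -> (-8.5,0) [heading=0, draw]
PU: pen up
FD 9.6: (-8.5,0) -> (1.1,0) [heading=0, move]
FD 3.5: (1.1,0) -> (4.6,0) [heading=0, move]
FD 1.5: (4.6,0) -> (6.1,0) [heading=0, move]
PU: pen up
Final: pos=(6.1,0), heading=0, 1 segment(s) drawn

Segment lengths:
  seg 1: (0,0) -> (-8.5,0), length = 8.5
Total = 8.5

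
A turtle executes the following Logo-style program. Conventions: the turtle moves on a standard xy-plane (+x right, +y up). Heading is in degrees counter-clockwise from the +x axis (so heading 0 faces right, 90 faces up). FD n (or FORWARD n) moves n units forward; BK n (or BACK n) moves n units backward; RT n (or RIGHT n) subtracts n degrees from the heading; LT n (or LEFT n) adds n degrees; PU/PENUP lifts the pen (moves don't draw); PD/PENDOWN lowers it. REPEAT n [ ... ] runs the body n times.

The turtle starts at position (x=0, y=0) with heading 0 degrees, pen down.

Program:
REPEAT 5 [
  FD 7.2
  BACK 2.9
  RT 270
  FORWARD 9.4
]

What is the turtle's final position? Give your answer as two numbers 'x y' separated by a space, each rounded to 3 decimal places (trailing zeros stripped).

Answer: 4.3 9.4

Derivation:
Executing turtle program step by step:
Start: pos=(0,0), heading=0, pen down
REPEAT 5 [
  -- iteration 1/5 --
  FD 7.2: (0,0) -> (7.2,0) [heading=0, draw]
  BK 2.9: (7.2,0) -> (4.3,0) [heading=0, draw]
  RT 270: heading 0 -> 90
  FD 9.4: (4.3,0) -> (4.3,9.4) [heading=90, draw]
  -- iteration 2/5 --
  FD 7.2: (4.3,9.4) -> (4.3,16.6) [heading=90, draw]
  BK 2.9: (4.3,16.6) -> (4.3,13.7) [heading=90, draw]
  RT 270: heading 90 -> 180
  FD 9.4: (4.3,13.7) -> (-5.1,13.7) [heading=180, draw]
  -- iteration 3/5 --
  FD 7.2: (-5.1,13.7) -> (-12.3,13.7) [heading=180, draw]
  BK 2.9: (-12.3,13.7) -> (-9.4,13.7) [heading=180, draw]
  RT 270: heading 180 -> 270
  FD 9.4: (-9.4,13.7) -> (-9.4,4.3) [heading=270, draw]
  -- iteration 4/5 --
  FD 7.2: (-9.4,4.3) -> (-9.4,-2.9) [heading=270, draw]
  BK 2.9: (-9.4,-2.9) -> (-9.4,0) [heading=270, draw]
  RT 270: heading 270 -> 0
  FD 9.4: (-9.4,0) -> (0,0) [heading=0, draw]
  -- iteration 5/5 --
  FD 7.2: (0,0) -> (7.2,0) [heading=0, draw]
  BK 2.9: (7.2,0) -> (4.3,0) [heading=0, draw]
  RT 270: heading 0 -> 90
  FD 9.4: (4.3,0) -> (4.3,9.4) [heading=90, draw]
]
Final: pos=(4.3,9.4), heading=90, 15 segment(s) drawn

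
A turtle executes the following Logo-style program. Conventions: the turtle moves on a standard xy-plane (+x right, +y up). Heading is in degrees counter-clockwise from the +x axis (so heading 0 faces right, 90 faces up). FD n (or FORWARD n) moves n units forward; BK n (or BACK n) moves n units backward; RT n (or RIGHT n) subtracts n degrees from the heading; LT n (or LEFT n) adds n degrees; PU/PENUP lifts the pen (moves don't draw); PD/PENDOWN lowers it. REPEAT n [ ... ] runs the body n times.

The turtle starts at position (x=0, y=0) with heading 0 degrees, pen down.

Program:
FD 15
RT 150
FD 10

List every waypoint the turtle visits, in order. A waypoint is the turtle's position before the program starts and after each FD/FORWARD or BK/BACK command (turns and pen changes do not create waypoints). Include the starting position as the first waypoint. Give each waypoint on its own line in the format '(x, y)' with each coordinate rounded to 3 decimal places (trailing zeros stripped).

Answer: (0, 0)
(15, 0)
(6.34, -5)

Derivation:
Executing turtle program step by step:
Start: pos=(0,0), heading=0, pen down
FD 15: (0,0) -> (15,0) [heading=0, draw]
RT 150: heading 0 -> 210
FD 10: (15,0) -> (6.34,-5) [heading=210, draw]
Final: pos=(6.34,-5), heading=210, 2 segment(s) drawn
Waypoints (3 total):
(0, 0)
(15, 0)
(6.34, -5)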